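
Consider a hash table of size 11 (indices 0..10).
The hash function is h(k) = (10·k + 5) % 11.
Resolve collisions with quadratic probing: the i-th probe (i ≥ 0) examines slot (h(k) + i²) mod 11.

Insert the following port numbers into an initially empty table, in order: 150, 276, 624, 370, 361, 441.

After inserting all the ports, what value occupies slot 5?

Insert 150: h=9, slot 9 empty => index 9.
Insert 276: h=4, slot 4 empty => index 4.
Insert 624: h=8, slot 8 empty => index 8.
Insert 370: h=9, slot 9 occupied => index 10.
Insert 361: h=7, slot 7 empty => index 7.
Insert 441: h=4, slot 4 occupied => index 5.
Table: [_, _, _, _, 276, 441, _, 361, 624, 150, 370]

441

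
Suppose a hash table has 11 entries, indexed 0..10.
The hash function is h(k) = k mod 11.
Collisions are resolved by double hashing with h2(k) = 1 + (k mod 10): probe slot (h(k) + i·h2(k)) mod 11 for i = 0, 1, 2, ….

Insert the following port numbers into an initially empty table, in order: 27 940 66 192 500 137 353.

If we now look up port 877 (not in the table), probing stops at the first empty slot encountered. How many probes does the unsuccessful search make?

4

27 hashes to 5; slot 5 is free -> place at 5.
940 hashes to 5, h2=1; 5 taken -> place at 6.
66 hashes to 0; slot 0 is free -> place at 0.
192 hashes to 5, h2=3; 5 taken -> place at 8.
500 hashes to 5, h2=1; 5,6 taken -> place at 7.
137 hashes to 5, h2=8; 5 taken -> place at 2.
353 hashes to 1; slot 1 is free -> place at 1.
Table: [66, 353, 137, ., ., 27, 940, 500, 192, ., .]
Lookup 877: h=8, h2=8, probe 8,5,2,10 → slot 10 empty, not found.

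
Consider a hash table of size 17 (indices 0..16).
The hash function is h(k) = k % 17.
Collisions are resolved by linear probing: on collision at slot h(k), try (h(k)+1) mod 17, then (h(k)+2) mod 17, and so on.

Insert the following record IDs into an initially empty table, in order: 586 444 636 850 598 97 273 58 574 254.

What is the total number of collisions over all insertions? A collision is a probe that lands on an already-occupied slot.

2

586 hashes to 8; slot 8 is free => place at 8.
444 hashes to 2; slot 2 is free => place at 2.
636 hashes to 7; slot 7 is free => place at 7.
850 hashes to 0; slot 0 is free => place at 0.
598 hashes to 3; slot 3 is free => place at 3.
97 hashes to 12; slot 12 is free => place at 12.
273 hashes to 1; slot 1 is free => place at 1.
58 hashes to 7; 7,8 taken => place at 9.
574 hashes to 13; slot 13 is free => place at 13.
254 hashes to 16; slot 16 is free => place at 16.
Table: [850, 273, 444, 598, -, -, -, 636, 586, 58, -, -, 97, 574, -, -, 254]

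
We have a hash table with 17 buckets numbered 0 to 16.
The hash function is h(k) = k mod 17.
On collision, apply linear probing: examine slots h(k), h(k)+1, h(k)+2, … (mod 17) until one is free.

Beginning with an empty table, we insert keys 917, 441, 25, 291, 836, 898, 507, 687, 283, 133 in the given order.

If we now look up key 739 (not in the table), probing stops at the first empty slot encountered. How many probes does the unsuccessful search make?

917 hashes to 16; slot 16 is free → place at 16.
441 hashes to 16; 16 taken → place at 0.
25 hashes to 8; slot 8 is free → place at 8.
291 hashes to 2; slot 2 is free → place at 2.
836 hashes to 3; slot 3 is free → place at 3.
898 hashes to 14; slot 14 is free → place at 14.
507 hashes to 14; 14 taken → place at 15.
687 hashes to 7; slot 7 is free → place at 7.
283 hashes to 11; slot 11 is free → place at 11.
133 hashes to 14; 14,15,16,0 taken → place at 1.
Table: [441, 133, 291, 836, ., ., ., 687, 25, ., ., 283, ., ., 898, 507, 917]
Lookup 739: h=8, probe 8,9 → slot 9 empty, not found.

2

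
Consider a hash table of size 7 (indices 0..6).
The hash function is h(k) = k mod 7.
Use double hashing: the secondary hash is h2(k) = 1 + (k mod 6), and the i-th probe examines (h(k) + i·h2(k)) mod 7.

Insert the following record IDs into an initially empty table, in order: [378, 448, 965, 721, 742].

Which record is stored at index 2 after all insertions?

721

378 hashes to 0; slot 0 is free -> place at 0.
448 hashes to 0, h2=5; 0 taken -> place at 5.
965 hashes to 6; slot 6 is free -> place at 6.
721 hashes to 0, h2=2; 0 taken -> place at 2.
742 hashes to 0, h2=5; 0,5 taken -> place at 3.
Table: [378, _, 721, 742, _, 448, 965]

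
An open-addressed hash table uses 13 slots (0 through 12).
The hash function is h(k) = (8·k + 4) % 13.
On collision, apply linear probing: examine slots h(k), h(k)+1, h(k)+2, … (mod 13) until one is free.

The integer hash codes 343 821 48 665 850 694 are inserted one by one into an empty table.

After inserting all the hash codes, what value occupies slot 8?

665

343: h=5 -> slot 5
821: h=7 -> slot 7
48: h=11 -> slot 11
665: h=7, probe 7,8 -> slot 8
850: h=5, probe 5,6 -> slot 6
694: h=5, probe 5,6,7,8,9 -> slot 9
Table: [_, _, _, _, _, 343, 850, 821, 665, 694, _, 48, _]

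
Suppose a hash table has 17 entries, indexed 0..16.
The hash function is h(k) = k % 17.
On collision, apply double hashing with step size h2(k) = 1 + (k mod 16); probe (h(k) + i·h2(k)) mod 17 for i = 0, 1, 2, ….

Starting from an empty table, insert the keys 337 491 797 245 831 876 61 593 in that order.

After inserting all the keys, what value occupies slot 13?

831

337: h=14 -> slot 14
491: h=15 -> slot 15
797: h=15, h2=14, probe 15,12 -> slot 12
245: h=7 -> slot 7
831: h=15, h2=16, probe 15,14,13 -> slot 13
876: h=9 -> slot 9
61: h=10 -> slot 10
593: h=15, h2=2, probe 15,0 -> slot 0
Table: [593, -, -, -, -, -, -, 245, -, 876, 61, -, 797, 831, 337, 491, -]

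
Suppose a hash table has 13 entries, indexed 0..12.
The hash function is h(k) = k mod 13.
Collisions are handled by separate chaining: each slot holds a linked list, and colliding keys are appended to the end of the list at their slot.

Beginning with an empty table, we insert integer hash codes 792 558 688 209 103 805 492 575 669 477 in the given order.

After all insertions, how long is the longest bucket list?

5

792 → bucket 12
558 → bucket 12 (collision)
688 → bucket 12 (collision)
209 → bucket 1
103 → bucket 12 (collision)
805 → bucket 12 (collision)
492 → bucket 11
575 → bucket 3
669 → bucket 6
477 → bucket 9
Final buckets:
0: -
1: 209
2: -
3: 575
4: -
5: -
6: 669
7: -
8: -
9: 477
10: -
11: 492
12: 792 -> 558 -> 688 -> 103 -> 805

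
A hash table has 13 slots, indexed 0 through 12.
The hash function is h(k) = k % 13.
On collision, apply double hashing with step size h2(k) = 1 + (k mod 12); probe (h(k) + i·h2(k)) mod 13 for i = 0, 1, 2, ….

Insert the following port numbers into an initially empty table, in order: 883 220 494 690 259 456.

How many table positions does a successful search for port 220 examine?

2

Insert 883: h=12, slot 12 empty -> index 12.
Insert 220: h=12, h2=5, slot 12 occupied -> index 4.
Insert 494: h=0, slot 0 empty -> index 0.
Insert 690: h=1, slot 1 empty -> index 1.
Insert 259: h=12, h2=8, slot 12 occupied -> index 7.
Insert 456: h=1, h2=1, slot 1 occupied -> index 2.
Table: [494, 690, 456, _, 220, _, _, 259, _, _, _, _, 883]
Lookup 220: h=12, h2=5, probe 12,4 → found at 4.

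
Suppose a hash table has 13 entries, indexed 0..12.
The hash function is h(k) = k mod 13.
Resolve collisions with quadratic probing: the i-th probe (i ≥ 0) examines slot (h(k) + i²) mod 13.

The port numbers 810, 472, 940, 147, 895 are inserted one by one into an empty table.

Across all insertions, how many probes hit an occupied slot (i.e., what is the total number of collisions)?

810 hashes to 4; slot 4 is free -> place at 4.
472 hashes to 4; 4 taken -> place at 5.
940 hashes to 4; 4,5 taken -> place at 8.
147 hashes to 4; 4,5,8 taken -> place at 0.
895 hashes to 11; slot 11 is free -> place at 11.
Table: [147, -, -, -, 810, 472, -, -, 940, -, -, 895, -]

6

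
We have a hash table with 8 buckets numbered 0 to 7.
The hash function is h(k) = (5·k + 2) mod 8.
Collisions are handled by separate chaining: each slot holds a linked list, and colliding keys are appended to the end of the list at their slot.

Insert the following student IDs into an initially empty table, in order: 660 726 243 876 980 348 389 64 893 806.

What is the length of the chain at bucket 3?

2

660 -> bucket 6
726 -> bucket 0
243 -> bucket 1
876 -> bucket 6 (collision)
980 -> bucket 6 (collision)
348 -> bucket 6 (collision)
389 -> bucket 3
64 -> bucket 2
893 -> bucket 3 (collision)
806 -> bucket 0 (collision)
Final buckets:
0: 726 -> 806
1: 243
2: 64
3: 389 -> 893
4: _
5: _
6: 660 -> 876 -> 980 -> 348
7: _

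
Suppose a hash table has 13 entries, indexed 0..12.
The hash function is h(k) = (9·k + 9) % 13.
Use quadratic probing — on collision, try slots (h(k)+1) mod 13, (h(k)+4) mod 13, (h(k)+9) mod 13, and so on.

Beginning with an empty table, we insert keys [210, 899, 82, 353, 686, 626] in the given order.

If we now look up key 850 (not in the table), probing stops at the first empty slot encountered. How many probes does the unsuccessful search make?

2

210: h=1 -> slot 1
899: h=1, probe 1,2 -> slot 2
82: h=6 -> slot 6
353: h=1, probe 1,2,5 -> slot 5
686: h=8 -> slot 8
626: h=1, probe 1,2,5,10 -> slot 10
Table: [-, 210, 899, -, -, 353, 82, -, 686, -, 626, -, -]
Lookup 850: h=2, probe 2,3 → slot 3 empty, not found.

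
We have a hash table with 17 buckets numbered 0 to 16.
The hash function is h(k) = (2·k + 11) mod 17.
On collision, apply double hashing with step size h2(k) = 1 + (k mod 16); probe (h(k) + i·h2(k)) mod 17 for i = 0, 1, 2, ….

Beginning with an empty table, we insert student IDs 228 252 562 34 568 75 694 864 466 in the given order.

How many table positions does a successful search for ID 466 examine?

3

228: h=8 → slot 8
252: h=5 → slot 5
562: h=13 → slot 13
34: h=11 → slot 11
568: h=8, h2=9, probe 8,0 → slot 0
75: h=8, h2=12, probe 8,3 → slot 3
694: h=5, h2=7, probe 5,12 → slot 12
864: h=5, h2=1, probe 5,6 → slot 6
466: h=8, h2=3, probe 8,11,14 → slot 14
Table: [568, ∅, ∅, 75, ∅, 252, 864, ∅, 228, ∅, ∅, 34, 694, 562, 466, ∅, ∅]
Lookup 466: h=8, h2=3, probe 8,11,14 → found at 14.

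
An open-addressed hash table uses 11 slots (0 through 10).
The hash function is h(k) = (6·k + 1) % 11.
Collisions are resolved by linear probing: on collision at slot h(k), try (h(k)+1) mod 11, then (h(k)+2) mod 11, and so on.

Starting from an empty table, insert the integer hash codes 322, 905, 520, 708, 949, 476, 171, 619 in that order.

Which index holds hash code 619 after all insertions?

2

Insert 322: h=8, slot 8 empty -> index 8.
Insert 905: h=8, slot 8 occupied -> index 9.
Insert 520: h=8, slots 8,9 occupied -> index 10.
Insert 708: h=3, slot 3 empty -> index 3.
Insert 949: h=8, slots 8,9,10 occupied -> index 0.
Insert 476: h=8, slots 8,9,10,0 occupied -> index 1.
Insert 171: h=4, slot 4 empty -> index 4.
Insert 619: h=8, slots 8,9,10,0,1 occupied -> index 2.
Table: [949, 476, 619, 708, 171, ∅, ∅, ∅, 322, 905, 520]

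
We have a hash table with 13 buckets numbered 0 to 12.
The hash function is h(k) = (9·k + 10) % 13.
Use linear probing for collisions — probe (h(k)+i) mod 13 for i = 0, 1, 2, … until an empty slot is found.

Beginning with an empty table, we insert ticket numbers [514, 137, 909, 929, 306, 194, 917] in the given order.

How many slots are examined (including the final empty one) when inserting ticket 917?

514 hashes to 8; slot 8 is free → place at 8.
137 hashes to 8; 8 taken → place at 9.
909 hashes to 1; slot 1 is free → place at 1.
929 hashes to 12; slot 12 is free → place at 12.
306 hashes to 8; 8,9 taken → place at 10.
194 hashes to 1; 1 taken → place at 2.
917 hashes to 8; 8,9,10 taken → place at 11.
Table: [-, 909, 194, -, -, -, -, -, 514, 137, 306, 917, 929]

4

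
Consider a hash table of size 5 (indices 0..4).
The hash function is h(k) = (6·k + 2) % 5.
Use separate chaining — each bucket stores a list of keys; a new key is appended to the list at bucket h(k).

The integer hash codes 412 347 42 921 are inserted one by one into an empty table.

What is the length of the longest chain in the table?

3

412 -> bucket 4
347 -> bucket 4 (collision)
42 -> bucket 4 (collision)
921 -> bucket 3
Final buckets:
0: _
1: _
2: _
3: 921
4: 412 -> 347 -> 42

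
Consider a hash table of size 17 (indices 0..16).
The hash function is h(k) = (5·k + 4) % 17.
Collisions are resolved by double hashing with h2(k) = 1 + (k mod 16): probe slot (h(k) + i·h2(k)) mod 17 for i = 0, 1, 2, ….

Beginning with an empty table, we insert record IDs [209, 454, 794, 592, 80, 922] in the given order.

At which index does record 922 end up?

1

209 hashes to 12; slot 12 is free => place at 12.
454 hashes to 13; slot 13 is free => place at 13.
794 hashes to 13, h2=11; 13 taken => place at 7.
592 hashes to 6; slot 6 is free => place at 6.
80 hashes to 13, h2=1; 13 taken => place at 14.
922 hashes to 7, h2=11; 7 taken => place at 1.
Table: [∅, 922, ∅, ∅, ∅, ∅, 592, 794, ∅, ∅, ∅, ∅, 209, 454, 80, ∅, ∅]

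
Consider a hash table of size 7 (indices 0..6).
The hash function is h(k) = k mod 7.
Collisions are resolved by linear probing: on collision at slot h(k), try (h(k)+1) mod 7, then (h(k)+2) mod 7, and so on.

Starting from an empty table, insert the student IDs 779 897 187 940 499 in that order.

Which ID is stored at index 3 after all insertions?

940

779 hashes to 2; slot 2 is free → place at 2.
897 hashes to 1; slot 1 is free → place at 1.
187 hashes to 5; slot 5 is free → place at 5.
940 hashes to 2; 2 taken → place at 3.
499 hashes to 2; 2,3 taken → place at 4.
Table: [—, 897, 779, 940, 499, 187, —]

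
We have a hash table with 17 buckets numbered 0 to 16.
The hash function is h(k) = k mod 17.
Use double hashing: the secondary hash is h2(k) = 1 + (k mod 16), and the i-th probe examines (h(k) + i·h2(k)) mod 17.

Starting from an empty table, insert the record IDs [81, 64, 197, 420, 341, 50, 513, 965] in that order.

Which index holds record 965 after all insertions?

2

81 hashes to 13; slot 13 is free -> place at 13.
64 hashes to 13, h2=1; 13 taken -> place at 14.
197 hashes to 10; slot 10 is free -> place at 10.
420 hashes to 12; slot 12 is free -> place at 12.
341 hashes to 1; slot 1 is free -> place at 1.
50 hashes to 16; slot 16 is free -> place at 16.
513 hashes to 3; slot 3 is free -> place at 3.
965 hashes to 13, h2=6; 13 taken -> place at 2.
Table: [∅, 341, 965, 513, ∅, ∅, ∅, ∅, ∅, ∅, 197, ∅, 420, 81, 64, ∅, 50]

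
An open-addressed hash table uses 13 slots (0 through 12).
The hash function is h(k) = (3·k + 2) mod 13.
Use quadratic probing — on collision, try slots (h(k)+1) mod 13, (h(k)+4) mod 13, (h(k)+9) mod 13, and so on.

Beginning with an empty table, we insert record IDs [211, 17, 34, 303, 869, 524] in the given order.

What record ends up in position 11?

211: h=11 -> slot 11
17: h=1 -> slot 1
34: h=0 -> slot 0
303: h=1, probe 1,2 -> slot 2
869: h=9 -> slot 9
524: h=1, probe 1,2,5 -> slot 5
Table: [34, 17, 303, ∅, ∅, 524, ∅, ∅, ∅, 869, ∅, 211, ∅]

211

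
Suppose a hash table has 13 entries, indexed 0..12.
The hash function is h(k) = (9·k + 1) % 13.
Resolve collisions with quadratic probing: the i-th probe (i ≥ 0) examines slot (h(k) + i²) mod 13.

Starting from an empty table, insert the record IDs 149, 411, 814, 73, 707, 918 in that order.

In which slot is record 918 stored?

4

149: h=3 => slot 3
411: h=8 => slot 8
814: h=8, probe 8,9 => slot 9
73: h=8, probe 8,9,12 => slot 12
707: h=7 => slot 7
918: h=8, probe 8,9,12,4 => slot 4
Table: [., ., ., 149, 918, ., ., 707, 411, 814, ., ., 73]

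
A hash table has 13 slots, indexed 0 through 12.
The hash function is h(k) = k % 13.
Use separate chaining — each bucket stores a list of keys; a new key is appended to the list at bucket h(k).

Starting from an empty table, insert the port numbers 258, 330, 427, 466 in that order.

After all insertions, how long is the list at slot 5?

258 -> bucket 11
330 -> bucket 5
427 -> bucket 11 (collision)
466 -> bucket 11 (collision)
Final buckets:
0: —
1: —
2: —
3: —
4: —
5: 330
6: —
7: —
8: —
9: —
10: —
11: 258 -> 427 -> 466
12: —

1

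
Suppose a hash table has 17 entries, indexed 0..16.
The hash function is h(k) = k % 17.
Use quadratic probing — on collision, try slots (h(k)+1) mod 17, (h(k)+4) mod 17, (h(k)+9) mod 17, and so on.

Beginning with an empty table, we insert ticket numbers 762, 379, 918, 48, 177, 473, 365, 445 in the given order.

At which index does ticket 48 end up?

15

762: h=14 → slot 14
379: h=5 → slot 5
918: h=0 → slot 0
48: h=14, probe 14,15 → slot 15
177: h=7 → slot 7
473: h=14, probe 14,15,1 → slot 1
365: h=8 → slot 8
445: h=3 → slot 3
Table: [918, 473, -, 445, -, 379, -, 177, 365, -, -, -, -, -, 762, 48, -]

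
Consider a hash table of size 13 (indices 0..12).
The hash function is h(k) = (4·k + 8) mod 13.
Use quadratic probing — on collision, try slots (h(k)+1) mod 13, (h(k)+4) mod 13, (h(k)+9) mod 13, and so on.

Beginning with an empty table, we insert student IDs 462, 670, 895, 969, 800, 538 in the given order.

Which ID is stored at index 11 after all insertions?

670

462: h=10 => slot 10
670: h=10, probe 10,11 => slot 11
895: h=0 => slot 0
969: h=10, probe 10,11,1 => slot 1
800: h=10, probe 10,11,1,6 => slot 6
538: h=2 => slot 2
Table: [895, 969, 538, ., ., ., 800, ., ., ., 462, 670, .]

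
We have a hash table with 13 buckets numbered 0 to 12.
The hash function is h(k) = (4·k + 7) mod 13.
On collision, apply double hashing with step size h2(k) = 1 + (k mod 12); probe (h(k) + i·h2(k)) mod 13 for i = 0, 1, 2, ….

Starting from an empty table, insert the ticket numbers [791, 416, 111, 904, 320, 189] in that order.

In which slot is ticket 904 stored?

791: h=12 → slot 12
416: h=7 → slot 7
111: h=9 → slot 9
904: h=9, h2=5, probe 9,1 → slot 1
320: h=0 → slot 0
189: h=9, h2=10, probe 9,6 → slot 6
Table: [320, 904, _, _, _, _, 189, 416, _, 111, _, _, 791]

1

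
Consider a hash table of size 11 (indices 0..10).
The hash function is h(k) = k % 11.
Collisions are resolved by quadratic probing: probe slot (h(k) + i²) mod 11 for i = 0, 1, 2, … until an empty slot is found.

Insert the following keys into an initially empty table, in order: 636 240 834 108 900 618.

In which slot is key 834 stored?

2

Insert 636: h=9, slot 9 empty => index 9.
Insert 240: h=9, slot 9 occupied => index 10.
Insert 834: h=9, slots 9,10 occupied => index 2.
Insert 108: h=9, slots 9,10,2 occupied => index 7.
Insert 900: h=9, slots 9,10,2,7 occupied => index 3.
Insert 618: h=2, slots 2,3 occupied => index 6.
Table: [—, —, 834, 900, —, —, 618, 108, —, 636, 240]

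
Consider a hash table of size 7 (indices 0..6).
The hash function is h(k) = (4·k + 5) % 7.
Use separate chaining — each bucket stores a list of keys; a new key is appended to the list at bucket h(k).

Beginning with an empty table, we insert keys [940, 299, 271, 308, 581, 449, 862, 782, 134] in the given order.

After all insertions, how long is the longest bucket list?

Insert 940: h=6, bucket 6 empty → new chain.
Insert 299: h=4, bucket 4 empty → new chain.
Insert 271: h=4, bucket 4 nonempty → append to chain.
Insert 308: h=5, bucket 5 empty → new chain.
Insert 581: h=5, bucket 5 nonempty → append to chain.
Insert 449: h=2, bucket 2 empty → new chain.
Insert 862: h=2, bucket 2 nonempty → append to chain.
Insert 782: h=4, bucket 4 nonempty → append to chain.
Insert 134: h=2, bucket 2 nonempty → append to chain.
Final buckets:
0: _
1: _
2: 449 -> 862 -> 134
3: _
4: 299 -> 271 -> 782
5: 308 -> 581
6: 940

3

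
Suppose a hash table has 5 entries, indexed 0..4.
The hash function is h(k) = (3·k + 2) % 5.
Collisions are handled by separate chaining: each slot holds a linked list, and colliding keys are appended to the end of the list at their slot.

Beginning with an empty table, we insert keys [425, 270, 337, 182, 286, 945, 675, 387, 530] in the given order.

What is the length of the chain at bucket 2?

Insert 425: h=2, bucket 2 empty → new chain.
Insert 270: h=2, bucket 2 nonempty → append to chain.
Insert 337: h=3, bucket 3 empty → new chain.
Insert 182: h=3, bucket 3 nonempty → append to chain.
Insert 286: h=0, bucket 0 empty → new chain.
Insert 945: h=2, bucket 2 nonempty → append to chain.
Insert 675: h=2, bucket 2 nonempty → append to chain.
Insert 387: h=3, bucket 3 nonempty → append to chain.
Insert 530: h=2, bucket 2 nonempty → append to chain.
Final buckets:
0: 286
1: _
2: 425 -> 270 -> 945 -> 675 -> 530
3: 337 -> 182 -> 387
4: _

5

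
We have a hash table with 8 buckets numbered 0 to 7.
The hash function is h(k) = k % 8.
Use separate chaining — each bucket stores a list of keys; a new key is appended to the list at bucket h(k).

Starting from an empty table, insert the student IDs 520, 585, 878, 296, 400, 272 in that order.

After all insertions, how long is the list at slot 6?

Insert 520: h=0, bucket 0 empty -> new chain.
Insert 585: h=1, bucket 1 empty -> new chain.
Insert 878: h=6, bucket 6 empty -> new chain.
Insert 296: h=0, bucket 0 nonempty -> append to chain.
Insert 400: h=0, bucket 0 nonempty -> append to chain.
Insert 272: h=0, bucket 0 nonempty -> append to chain.
Final buckets:
0: 520 -> 296 -> 400 -> 272
1: 585
2: -
3: -
4: -
5: -
6: 878
7: -

1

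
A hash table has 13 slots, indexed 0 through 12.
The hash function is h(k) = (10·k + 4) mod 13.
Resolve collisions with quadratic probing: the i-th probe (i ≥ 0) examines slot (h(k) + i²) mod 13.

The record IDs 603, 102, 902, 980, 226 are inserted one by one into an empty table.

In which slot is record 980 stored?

Insert 603: h=2, slot 2 empty => index 2.
Insert 102: h=10, slot 10 empty => index 10.
Insert 902: h=2, slot 2 occupied => index 3.
Insert 980: h=2, slots 2,3 occupied => index 6.
Insert 226: h=2, slots 2,3,6 occupied => index 11.
Table: [—, —, 603, 902, —, —, 980, —, —, —, 102, 226, —]

6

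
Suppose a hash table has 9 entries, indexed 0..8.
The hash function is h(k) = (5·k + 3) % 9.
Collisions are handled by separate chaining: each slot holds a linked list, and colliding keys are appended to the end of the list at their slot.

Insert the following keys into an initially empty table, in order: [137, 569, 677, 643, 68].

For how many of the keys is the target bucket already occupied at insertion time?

137 -> bucket 4
569 -> bucket 4 (collision)
677 -> bucket 4 (collision)
643 -> bucket 5
68 -> bucket 1
Final buckets:
0: _
1: 68
2: _
3: _
4: 137 -> 569 -> 677
5: 643
6: _
7: _
8: _

2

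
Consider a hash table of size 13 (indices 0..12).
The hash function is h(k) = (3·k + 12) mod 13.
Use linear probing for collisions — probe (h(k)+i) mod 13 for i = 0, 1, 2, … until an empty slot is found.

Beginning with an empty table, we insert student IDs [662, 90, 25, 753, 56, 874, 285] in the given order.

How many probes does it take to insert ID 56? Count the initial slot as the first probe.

662: h=9 → slot 9
90: h=9, probe 9,10 → slot 10
25: h=9, probe 9,10,11 → slot 11
753: h=9, probe 9,10,11,12 → slot 12
56: h=11, probe 11,12,0 → slot 0
874: h=8 → slot 8
285: h=9, probe 9,10,11,12,0,1 → slot 1
Table: [56, 285, _, _, _, _, _, _, 874, 662, 90, 25, 753]

3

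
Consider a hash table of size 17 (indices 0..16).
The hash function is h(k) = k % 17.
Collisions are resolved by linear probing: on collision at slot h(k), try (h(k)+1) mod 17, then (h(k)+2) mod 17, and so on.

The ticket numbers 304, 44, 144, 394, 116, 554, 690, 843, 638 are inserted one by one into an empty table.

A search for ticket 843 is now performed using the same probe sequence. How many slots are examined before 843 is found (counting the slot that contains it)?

4

304 hashes to 15; slot 15 is free -> place at 15.
44 hashes to 10; slot 10 is free -> place at 10.
144 hashes to 8; slot 8 is free -> place at 8.
394 hashes to 3; slot 3 is free -> place at 3.
116 hashes to 14; slot 14 is free -> place at 14.
554 hashes to 10; 10 taken -> place at 11.
690 hashes to 10; 10,11 taken -> place at 12.
843 hashes to 10; 10,11,12 taken -> place at 13.
638 hashes to 9; slot 9 is free -> place at 9.
Table: [∅, ∅, ∅, 394, ∅, ∅, ∅, ∅, 144, 638, 44, 554, 690, 843, 116, 304, ∅]
Lookup 843: h=10, probe 10,11,12,13 → found at 13.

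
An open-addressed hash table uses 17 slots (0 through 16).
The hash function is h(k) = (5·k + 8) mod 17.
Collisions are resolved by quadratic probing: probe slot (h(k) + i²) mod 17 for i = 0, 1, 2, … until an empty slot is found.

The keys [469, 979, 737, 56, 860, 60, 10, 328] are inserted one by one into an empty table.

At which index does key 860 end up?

469: h=7 => slot 7
979: h=7, probe 7,8 => slot 8
737: h=4 => slot 4
56: h=16 => slot 16
860: h=7, probe 7,8,11 => slot 11
60: h=2 => slot 2
10: h=7, probe 7,8,11,16,6 => slot 6
328: h=16, probe 16,0 => slot 0
Table: [328, ∅, 60, ∅, 737, ∅, 10, 469, 979, ∅, ∅, 860, ∅, ∅, ∅, ∅, 56]

11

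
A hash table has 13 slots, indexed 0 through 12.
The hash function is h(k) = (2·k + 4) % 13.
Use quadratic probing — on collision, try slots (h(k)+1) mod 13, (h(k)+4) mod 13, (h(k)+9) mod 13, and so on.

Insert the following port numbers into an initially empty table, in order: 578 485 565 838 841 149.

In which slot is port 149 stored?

6

578: h=3 → slot 3
485: h=12 → slot 12
565: h=3, probe 3,4 → slot 4
838: h=3, probe 3,4,7 → slot 7
841: h=9 → slot 9
149: h=3, probe 3,4,7,12,6 → slot 6
Table: [_, _, _, 578, 565, _, 149, 838, _, 841, _, _, 485]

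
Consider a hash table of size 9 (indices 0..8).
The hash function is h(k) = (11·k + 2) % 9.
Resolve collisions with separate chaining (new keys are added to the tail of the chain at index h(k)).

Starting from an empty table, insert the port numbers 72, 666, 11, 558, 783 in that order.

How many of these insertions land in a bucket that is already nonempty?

Insert 72: h=2, bucket 2 empty -> new chain.
Insert 666: h=2, bucket 2 nonempty -> append to chain.
Insert 11: h=6, bucket 6 empty -> new chain.
Insert 558: h=2, bucket 2 nonempty -> append to chain.
Insert 783: h=2, bucket 2 nonempty -> append to chain.
Final buckets:
0: —
1: —
2: 72 -> 666 -> 558 -> 783
3: —
4: —
5: —
6: 11
7: —
8: —

3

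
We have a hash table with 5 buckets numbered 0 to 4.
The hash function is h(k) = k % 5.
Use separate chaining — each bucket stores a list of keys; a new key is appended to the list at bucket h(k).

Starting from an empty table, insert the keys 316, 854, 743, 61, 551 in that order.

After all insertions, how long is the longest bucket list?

316 -> bucket 1
854 -> bucket 4
743 -> bucket 3
61 -> bucket 1 (collision)
551 -> bucket 1 (collision)
Final buckets:
0: -
1: 316 -> 61 -> 551
2: -
3: 743
4: 854

3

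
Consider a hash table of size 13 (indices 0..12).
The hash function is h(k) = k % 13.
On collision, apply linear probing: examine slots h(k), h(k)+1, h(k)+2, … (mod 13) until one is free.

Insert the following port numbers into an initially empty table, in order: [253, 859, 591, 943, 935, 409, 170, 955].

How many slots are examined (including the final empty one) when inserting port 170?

253 hashes to 6; slot 6 is free -> place at 6.
859 hashes to 1; slot 1 is free -> place at 1.
591 hashes to 6; 6 taken -> place at 7.
943 hashes to 7; 7 taken -> place at 8.
935 hashes to 12; slot 12 is free -> place at 12.
409 hashes to 6; 6,7,8 taken -> place at 9.
170 hashes to 1; 1 taken -> place at 2.
955 hashes to 6; 6,7,8,9 taken -> place at 10.
Table: [_, 859, 170, _, _, _, 253, 591, 943, 409, 955, _, 935]

2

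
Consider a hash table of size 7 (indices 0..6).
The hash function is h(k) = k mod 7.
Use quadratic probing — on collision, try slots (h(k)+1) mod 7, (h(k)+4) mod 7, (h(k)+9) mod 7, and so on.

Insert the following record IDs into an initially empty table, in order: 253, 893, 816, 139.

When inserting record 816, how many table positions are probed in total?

2

253 hashes to 1; slot 1 is free → place at 1.
893 hashes to 4; slot 4 is free → place at 4.
816 hashes to 4; 4 taken → place at 5.
139 hashes to 6; slot 6 is free → place at 6.
Table: [-, 253, -, -, 893, 816, 139]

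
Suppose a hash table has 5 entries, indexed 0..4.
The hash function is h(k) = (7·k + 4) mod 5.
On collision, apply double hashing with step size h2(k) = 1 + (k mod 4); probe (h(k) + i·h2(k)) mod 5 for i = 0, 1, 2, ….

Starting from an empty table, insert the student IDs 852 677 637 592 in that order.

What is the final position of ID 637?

2

852: h=3 => slot 3
677: h=3, h2=2, probe 3,0 => slot 0
637: h=3, h2=2, probe 3,0,2 => slot 2
592: h=3, h2=1, probe 3,4 => slot 4
Table: [677, —, 637, 852, 592]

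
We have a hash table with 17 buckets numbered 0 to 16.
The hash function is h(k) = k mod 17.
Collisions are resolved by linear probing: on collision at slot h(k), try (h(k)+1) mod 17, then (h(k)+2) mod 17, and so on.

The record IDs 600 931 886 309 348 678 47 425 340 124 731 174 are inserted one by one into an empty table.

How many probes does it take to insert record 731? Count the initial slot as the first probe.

600: h=5 -> slot 5
931: h=13 -> slot 13
886: h=2 -> slot 2
309: h=3 -> slot 3
348: h=8 -> slot 8
678: h=15 -> slot 15
47: h=13, probe 13,14 -> slot 14
425: h=0 -> slot 0
340: h=0, probe 0,1 -> slot 1
124: h=5, probe 5,6 -> slot 6
731: h=0, probe 0,1,2,3,4 -> slot 4
174: h=4, probe 4,5,6,7 -> slot 7
Table: [425, 340, 886, 309, 731, 600, 124, 174, 348, —, —, —, —, 931, 47, 678, —]

5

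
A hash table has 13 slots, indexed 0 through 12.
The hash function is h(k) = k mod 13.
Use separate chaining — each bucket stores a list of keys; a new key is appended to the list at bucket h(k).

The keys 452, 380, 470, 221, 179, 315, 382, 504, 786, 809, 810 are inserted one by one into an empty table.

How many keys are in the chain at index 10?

Insert 452: h=10, bucket 10 empty -> new chain.
Insert 380: h=3, bucket 3 empty -> new chain.
Insert 470: h=2, bucket 2 empty -> new chain.
Insert 221: h=0, bucket 0 empty -> new chain.
Insert 179: h=10, bucket 10 nonempty -> append to chain.
Insert 315: h=3, bucket 3 nonempty -> append to chain.
Insert 382: h=5, bucket 5 empty -> new chain.
Insert 504: h=10, bucket 10 nonempty -> append to chain.
Insert 786: h=6, bucket 6 empty -> new chain.
Insert 809: h=3, bucket 3 nonempty -> append to chain.
Insert 810: h=4, bucket 4 empty -> new chain.
Final buckets:
0: 221
1: —
2: 470
3: 380 -> 315 -> 809
4: 810
5: 382
6: 786
7: —
8: —
9: —
10: 452 -> 179 -> 504
11: —
12: —

3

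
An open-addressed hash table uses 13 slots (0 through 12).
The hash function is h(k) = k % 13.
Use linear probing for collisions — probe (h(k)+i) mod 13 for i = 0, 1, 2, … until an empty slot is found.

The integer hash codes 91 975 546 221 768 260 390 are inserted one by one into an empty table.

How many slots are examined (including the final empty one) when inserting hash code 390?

Insert 91: h=0, slot 0 empty => index 0.
Insert 975: h=0, slot 0 occupied => index 1.
Insert 546: h=0, slots 0,1 occupied => index 2.
Insert 221: h=0, slots 0,1,2 occupied => index 3.
Insert 768: h=1, slots 1,2,3 occupied => index 4.
Insert 260: h=0, slots 0,1,2,3,4 occupied => index 5.
Insert 390: h=0, slots 0,1,2,3,4,5 occupied => index 6.
Table: [91, 975, 546, 221, 768, 260, 390, _, _, _, _, _, _]

7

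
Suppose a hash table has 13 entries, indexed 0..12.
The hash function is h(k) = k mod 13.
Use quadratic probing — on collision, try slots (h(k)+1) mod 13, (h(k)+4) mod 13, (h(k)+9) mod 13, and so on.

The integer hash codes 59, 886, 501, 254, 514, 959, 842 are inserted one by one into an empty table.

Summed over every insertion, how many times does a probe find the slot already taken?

8

59 hashes to 7; slot 7 is free -> place at 7.
886 hashes to 2; slot 2 is free -> place at 2.
501 hashes to 7; 7 taken -> place at 8.
254 hashes to 7; 7,8 taken -> place at 11.
514 hashes to 7; 7,8,11 taken -> place at 3.
959 hashes to 10; slot 10 is free -> place at 10.
842 hashes to 10; 10,11 taken -> place at 1.
Table: [—, 842, 886, 514, —, —, —, 59, 501, —, 959, 254, —]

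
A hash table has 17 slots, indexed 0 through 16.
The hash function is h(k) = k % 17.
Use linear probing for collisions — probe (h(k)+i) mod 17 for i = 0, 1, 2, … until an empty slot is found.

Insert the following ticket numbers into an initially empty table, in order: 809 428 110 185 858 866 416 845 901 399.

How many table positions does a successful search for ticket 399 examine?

Insert 809: h=10, slot 10 empty -> index 10.
Insert 428: h=3, slot 3 empty -> index 3.
Insert 110: h=8, slot 8 empty -> index 8.
Insert 185: h=15, slot 15 empty -> index 15.
Insert 858: h=8, slot 8 occupied -> index 9.
Insert 866: h=16, slot 16 empty -> index 16.
Insert 416: h=8, slots 8,9,10 occupied -> index 11.
Insert 845: h=12, slot 12 empty -> index 12.
Insert 901: h=0, slot 0 empty -> index 0.
Insert 399: h=8, slots 8,9,10,11,12 occupied -> index 13.
Table: [901, ., ., 428, ., ., ., ., 110, 858, 809, 416, 845, 399, ., 185, 866]
Lookup 399: h=8, probe 8,9,10,11,12,13 → found at 13.

6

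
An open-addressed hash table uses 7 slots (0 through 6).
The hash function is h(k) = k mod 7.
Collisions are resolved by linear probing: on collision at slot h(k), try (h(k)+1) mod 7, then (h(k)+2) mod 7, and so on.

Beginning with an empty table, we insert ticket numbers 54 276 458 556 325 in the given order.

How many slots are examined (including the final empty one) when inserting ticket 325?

54 hashes to 5; slot 5 is free -> place at 5.
276 hashes to 3; slot 3 is free -> place at 3.
458 hashes to 3; 3 taken -> place at 4.
556 hashes to 3; 3,4,5 taken -> place at 6.
325 hashes to 3; 3,4,5,6 taken -> place at 0.
Table: [325, ∅, ∅, 276, 458, 54, 556]

5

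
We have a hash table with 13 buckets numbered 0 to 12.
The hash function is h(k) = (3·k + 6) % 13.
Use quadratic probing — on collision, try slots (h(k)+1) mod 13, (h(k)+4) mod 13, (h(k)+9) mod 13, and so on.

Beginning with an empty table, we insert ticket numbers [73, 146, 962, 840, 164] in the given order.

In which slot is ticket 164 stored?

8

Insert 73: h=4, slot 4 empty → index 4.
Insert 146: h=2, slot 2 empty → index 2.
Insert 962: h=6, slot 6 empty → index 6.
Insert 840: h=4, slot 4 occupied → index 5.
Insert 164: h=4, slots 4,5 occupied → index 8.
Table: [—, —, 146, —, 73, 840, 962, —, 164, —, —, —, —]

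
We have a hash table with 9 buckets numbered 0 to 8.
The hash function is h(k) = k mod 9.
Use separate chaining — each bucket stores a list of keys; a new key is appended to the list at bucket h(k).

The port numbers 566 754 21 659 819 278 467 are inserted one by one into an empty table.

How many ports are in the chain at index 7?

566 -> bucket 8
754 -> bucket 7
21 -> bucket 3
659 -> bucket 2
819 -> bucket 0
278 -> bucket 8 (collision)
467 -> bucket 8 (collision)
Final buckets:
0: 819
1: ∅
2: 659
3: 21
4: ∅
5: ∅
6: ∅
7: 754
8: 566 -> 278 -> 467

1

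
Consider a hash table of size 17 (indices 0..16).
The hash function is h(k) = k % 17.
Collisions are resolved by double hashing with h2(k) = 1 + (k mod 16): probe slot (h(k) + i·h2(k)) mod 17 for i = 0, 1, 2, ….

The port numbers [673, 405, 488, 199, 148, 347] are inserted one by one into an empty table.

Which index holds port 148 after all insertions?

0

673: h=10 → slot 10
405: h=14 → slot 14
488: h=12 → slot 12
199: h=12, h2=8, probe 12,3 → slot 3
148: h=12, h2=5, probe 12,0 → slot 0
347: h=7 → slot 7
Table: [148, _, _, 199, _, _, _, 347, _, _, 673, _, 488, _, 405, _, _]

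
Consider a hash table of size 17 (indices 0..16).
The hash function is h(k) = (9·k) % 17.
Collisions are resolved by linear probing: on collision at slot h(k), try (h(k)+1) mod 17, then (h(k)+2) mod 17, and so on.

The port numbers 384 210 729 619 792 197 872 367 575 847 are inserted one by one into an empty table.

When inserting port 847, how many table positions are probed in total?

384 hashes to 5; slot 5 is free → place at 5.
210 hashes to 3; slot 3 is free → place at 3.
729 hashes to 16; slot 16 is free → place at 16.
619 hashes to 12; slot 12 is free → place at 12.
792 hashes to 5; 5 taken → place at 6.
197 hashes to 5; 5,6 taken → place at 7.
872 hashes to 11; slot 11 is free → place at 11.
367 hashes to 5; 5,6,7 taken → place at 8.
575 hashes to 7; 7,8 taken → place at 9.
847 hashes to 7; 7,8,9 taken → place at 10.
Table: [—, —, —, 210, —, 384, 792, 197, 367, 575, 847, 872, 619, —, —, —, 729]

4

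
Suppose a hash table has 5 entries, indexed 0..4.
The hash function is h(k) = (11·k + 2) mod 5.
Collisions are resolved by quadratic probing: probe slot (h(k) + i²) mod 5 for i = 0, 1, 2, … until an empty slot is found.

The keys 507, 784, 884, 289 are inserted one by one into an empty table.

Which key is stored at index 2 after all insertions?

507 hashes to 4; slot 4 is free → place at 4.
784 hashes to 1; slot 1 is free → place at 1.
884 hashes to 1; 1 taken → place at 2.
289 hashes to 1; 1,2 taken → place at 0.
Table: [289, 784, 884, ∅, 507]

884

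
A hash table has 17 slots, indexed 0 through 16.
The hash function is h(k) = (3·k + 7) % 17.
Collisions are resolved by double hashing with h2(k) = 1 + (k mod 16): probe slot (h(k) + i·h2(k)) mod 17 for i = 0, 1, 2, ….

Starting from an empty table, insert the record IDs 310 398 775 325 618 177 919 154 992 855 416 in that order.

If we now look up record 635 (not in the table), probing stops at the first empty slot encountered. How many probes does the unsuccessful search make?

Insert 310: h=2, slot 2 empty -> index 2.
Insert 398: h=11, slot 11 empty -> index 11.
Insert 775: h=3, slot 3 empty -> index 3.
Insert 325: h=13, slot 13 empty -> index 13.
Insert 618: h=8, slot 8 empty -> index 8.
Insert 177: h=11, h2=2, slots 11,13 occupied -> index 15.
Insert 919: h=10, slot 10 empty -> index 10.
Insert 154: h=10, h2=11, slot 10 occupied -> index 4.
Insert 992: h=8, h2=1, slot 8 occupied -> index 9.
Insert 855: h=5, slot 5 empty -> index 5.
Insert 416: h=14, slot 14 empty -> index 14.
Table: [., ., 310, 775, 154, 855, ., ., 618, 992, 919, 398, ., 325, 416, 177, .]
Lookup 635: h=8, h2=12, probe 8,3,15,10,5,0 → slot 0 empty, not found.

6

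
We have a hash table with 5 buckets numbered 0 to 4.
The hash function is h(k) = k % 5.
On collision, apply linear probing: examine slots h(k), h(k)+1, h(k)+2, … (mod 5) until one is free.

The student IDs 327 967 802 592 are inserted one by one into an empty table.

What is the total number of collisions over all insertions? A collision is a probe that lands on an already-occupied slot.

6

327: h=2 → slot 2
967: h=2, probe 2,3 → slot 3
802: h=2, probe 2,3,4 → slot 4
592: h=2, probe 2,3,4,0 → slot 0
Table: [592, —, 327, 967, 802]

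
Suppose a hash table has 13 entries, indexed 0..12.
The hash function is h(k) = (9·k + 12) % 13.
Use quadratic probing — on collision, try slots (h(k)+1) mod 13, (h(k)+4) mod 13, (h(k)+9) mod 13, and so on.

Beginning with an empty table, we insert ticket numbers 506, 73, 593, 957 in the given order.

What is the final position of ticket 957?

10

Insert 506: h=3, slot 3 empty => index 3.
Insert 73: h=6, slot 6 empty => index 6.
Insert 593: h=6, slot 6 occupied => index 7.
Insert 957: h=6, slots 6,7 occupied => index 10.
Table: [-, -, -, 506, -, -, 73, 593, -, -, 957, -, -]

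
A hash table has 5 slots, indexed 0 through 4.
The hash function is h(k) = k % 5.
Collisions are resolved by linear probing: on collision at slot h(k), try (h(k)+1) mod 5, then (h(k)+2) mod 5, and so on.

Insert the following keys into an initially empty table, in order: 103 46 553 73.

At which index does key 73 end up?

103 hashes to 3; slot 3 is free -> place at 3.
46 hashes to 1; slot 1 is free -> place at 1.
553 hashes to 3; 3 taken -> place at 4.
73 hashes to 3; 3,4 taken -> place at 0.
Table: [73, 46, -, 103, 553]

0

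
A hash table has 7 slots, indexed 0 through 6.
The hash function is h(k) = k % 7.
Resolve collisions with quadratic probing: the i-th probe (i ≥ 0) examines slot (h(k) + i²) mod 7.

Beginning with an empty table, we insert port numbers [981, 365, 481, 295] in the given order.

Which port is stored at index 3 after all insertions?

295

981 hashes to 1; slot 1 is free -> place at 1.
365 hashes to 1; 1 taken -> place at 2.
481 hashes to 5; slot 5 is free -> place at 5.
295 hashes to 1; 1,2,5 taken -> place at 3.
Table: [_, 981, 365, 295, _, 481, _]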